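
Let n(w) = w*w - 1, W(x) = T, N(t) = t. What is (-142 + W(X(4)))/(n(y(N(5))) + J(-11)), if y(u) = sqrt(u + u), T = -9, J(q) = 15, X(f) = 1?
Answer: -151/24 ≈ -6.2917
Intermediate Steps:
W(x) = -9
y(u) = sqrt(2)*sqrt(u) (y(u) = sqrt(2*u) = sqrt(2)*sqrt(u))
n(w) = -1 + w**2 (n(w) = w**2 - 1 = -1 + w**2)
(-142 + W(X(4)))/(n(y(N(5))) + J(-11)) = (-142 - 9)/((-1 + (sqrt(2)*sqrt(5))**2) + 15) = -151/((-1 + (sqrt(10))**2) + 15) = -151/((-1 + 10) + 15) = -151/(9 + 15) = -151/24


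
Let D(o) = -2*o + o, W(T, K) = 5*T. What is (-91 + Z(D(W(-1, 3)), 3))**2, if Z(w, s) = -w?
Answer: 9216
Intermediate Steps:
D(o) = -o
(-91 + Z(D(W(-1, 3)), 3))**2 = (-91 - (-1)*5*(-1))**2 = (-91 - (-1)*(-5))**2 = (-91 - 1*5)**2 = (-91 - 5)**2 = (-96)**2 = 9216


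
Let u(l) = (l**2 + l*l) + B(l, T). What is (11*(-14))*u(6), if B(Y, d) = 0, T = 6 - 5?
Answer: -11088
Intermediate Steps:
T = 1
u(l) = 2*l**2 (u(l) = (l**2 + l*l) + 0 = (l**2 + l**2) + 0 = 2*l**2 + 0 = 2*l**2)
(11*(-14))*u(6) = (11*(-14))*(2*6**2) = -308*36 = -154*72 = -11088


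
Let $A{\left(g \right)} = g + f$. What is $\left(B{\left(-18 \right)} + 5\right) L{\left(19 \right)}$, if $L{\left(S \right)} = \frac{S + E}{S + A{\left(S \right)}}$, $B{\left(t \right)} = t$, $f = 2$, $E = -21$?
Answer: $\frac{13}{20} \approx 0.65$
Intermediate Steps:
$A{\left(g \right)} = 2 + g$ ($A{\left(g \right)} = g + 2 = 2 + g$)
$L{\left(S \right)} = \frac{-21 + S}{2 + 2 S}$ ($L{\left(S \right)} = \frac{S - 21}{S + \left(2 + S\right)} = \frac{-21 + S}{2 + 2 S}$)
$\left(B{\left(-18 \right)} + 5\right) L{\left(19 \right)} = \left(-18 + 5\right) \frac{-21 + 19}{2 \left(1 + 19\right)} = - 13 \cdot \frac{1}{2} \cdot \frac{1}{20} \left(-2\right) = \left(-13\right) \left(- \frac{1}{20}\right) = \frac{13}{20}$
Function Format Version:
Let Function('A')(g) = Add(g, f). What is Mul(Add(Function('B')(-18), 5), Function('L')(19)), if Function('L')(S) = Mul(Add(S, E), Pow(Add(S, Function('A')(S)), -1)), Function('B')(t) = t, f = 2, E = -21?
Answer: Rational(13, 20) ≈ 0.65000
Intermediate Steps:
Function('A')(g) = Add(2, g) (Function('A')(g) = Add(g, 2) = Add(2, g))
Function('L')(S) = Mul(Pow(Add(2, Mul(2, S)), -1), Add(-21, S)) (Function('L')(S) = Mul(Add(S, -21), Pow(Add(S, Add(2, S)), -1)) = Mul(Add(-21, S), Pow(Add(2, Mul(2, S)), -1)) = Mul(Pow(Add(2, Mul(2, S)), -1), Add(-21, S)))
Mul(Add(Function('B')(-18), 5), Function('L')(19)) = Mul(Add(-18, 5), Mul(Rational(1, 2), Pow(Add(1, 19), -1), Add(-21, 19))) = Mul(-13, Mul(Rational(1, 2), Pow(20, -1), -2)) = Mul(-13, Mul(Rational(1, 2), Rational(1, 20), -2)) = Mul(-13, Rational(-1, 20)) = Rational(13, 20)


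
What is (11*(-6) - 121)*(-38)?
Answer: 7106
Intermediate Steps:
(11*(-6) - 121)*(-38) = (-66 - 121)*(-38) = -187*(-38) = 7106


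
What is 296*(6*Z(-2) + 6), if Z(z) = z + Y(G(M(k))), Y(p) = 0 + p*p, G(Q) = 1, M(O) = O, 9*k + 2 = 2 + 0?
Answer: 0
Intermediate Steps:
k = 0 (k = -2/9 + (2 + 0)/9 = -2/9 + (⅑)*2 = -2/9 + 2/9 = 0)
Y(p) = p² (Y(p) = 0 + p² = p²)
Z(z) = 1 + z (Z(z) = z + 1² = z + 1 = 1 + z)
296*(6*Z(-2) + 6) = 296*(6*(1 - 2) + 6) = 296*(6*(-1) + 6) = 296*(-6 + 6) = 296*0 = 0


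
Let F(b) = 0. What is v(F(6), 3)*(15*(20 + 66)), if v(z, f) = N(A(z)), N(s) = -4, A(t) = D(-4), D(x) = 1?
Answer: -5160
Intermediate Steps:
A(t) = 1
v(z, f) = -4
v(F(6), 3)*(15*(20 + 66)) = -60*(20 + 66) = -60*86 = -4*1290 = -5160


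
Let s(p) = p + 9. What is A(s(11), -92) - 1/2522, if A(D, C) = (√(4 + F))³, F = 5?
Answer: 68093/2522 ≈ 27.000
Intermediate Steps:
s(p) = 9 + p
A(D, C) = 27 (A(D, C) = (√(4 + 5))³ = (√9)³ = 3³ = 27)
A(s(11), -92) - 1/2522 = 27 - 1/2522 = 68093/2522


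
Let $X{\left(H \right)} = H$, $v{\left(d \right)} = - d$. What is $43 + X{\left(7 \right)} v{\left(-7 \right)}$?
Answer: $92$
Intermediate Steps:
$43 + X{\left(7 \right)} v{\left(-7 \right)} = 43 + 7 \left(\left(-1\right) \left(-7\right)\right) = 43 + 7 \cdot 7 = 43 + 49 = 92$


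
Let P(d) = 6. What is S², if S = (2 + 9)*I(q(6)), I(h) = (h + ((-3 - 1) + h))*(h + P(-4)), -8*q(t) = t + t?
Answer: 480249/4 ≈ 1.2006e+5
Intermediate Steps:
q(t) = -t/4 (q(t) = -(t + t)/8 = -t/4)
I(h) = (-4 + 2*h)*(6 + h) (I(h) = (h + ((-3 - 1) + h))*(h + 6) = (h + (-4 + h))*(6 + h) = (-4 + 2*h)*(6 + h))
S = -693/2 (S = (2 + 9)*(-24 + 2*(-¼*6)² + 8*(-¼*6)) = 11*(-24 + 2*(-3/2)² + 8*(-3/2)) = 11*(-24 + 2*(9/4) - 12) = 11*(-24 + 9/2 - 12) = 11*(-63/2) = -693/2 ≈ -346.50)
S² = (-693/2)² = 480249/4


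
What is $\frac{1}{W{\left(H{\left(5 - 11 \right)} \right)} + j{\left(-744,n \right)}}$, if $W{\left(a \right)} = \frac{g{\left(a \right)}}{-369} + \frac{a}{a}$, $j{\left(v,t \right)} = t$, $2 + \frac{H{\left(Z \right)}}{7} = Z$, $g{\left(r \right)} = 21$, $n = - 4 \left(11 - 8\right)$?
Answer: $- \frac{123}{1360} \approx -0.090441$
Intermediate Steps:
$n = -12$ ($n = \left(-4\right) 3 = -12$)
$H{\left(Z \right)} = -14 + 7 Z$
$W{\left(a \right)} = \frac{116}{123}$ ($W{\left(a \right)} = \frac{21}{-369} + \frac{a}{a} = 21 \left(- \frac{1}{369}\right) + 1 = - \frac{7}{123} + 1 = \frac{116}{123}$)
$\frac{1}{W{\left(H{\left(5 - 11 \right)} \right)} + j{\left(-744,n \right)}} = \frac{1}{\frac{116}{123} - 12} = \frac{1}{- \frac{1360}{123}} = - \frac{123}{1360}$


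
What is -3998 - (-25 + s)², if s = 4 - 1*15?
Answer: -5294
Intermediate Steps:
s = -11 (s = 4 - 15 = -11)
-3998 - (-25 + s)² = -3998 - (-25 - 11)² = -3998 - 1*(-36)² = -3998 - 1*1296 = -3998 - 1296 = -5294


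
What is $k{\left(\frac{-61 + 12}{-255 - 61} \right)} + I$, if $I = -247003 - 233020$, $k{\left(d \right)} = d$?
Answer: $- \frac{151687219}{316} \approx -4.8002 \cdot 10^{5}$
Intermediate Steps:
$I = -480023$
$k{\left(\frac{-61 + 12}{-255 - 61} \right)} + I = \frac{-61 + 12}{-255 - 61} - 480023 = - \frac{49}{-316} - 480023 = \left(-49\right) \left(- \frac{1}{316}\right) - 480023 = \frac{49}{316} - 480023 = - \frac{151687219}{316}$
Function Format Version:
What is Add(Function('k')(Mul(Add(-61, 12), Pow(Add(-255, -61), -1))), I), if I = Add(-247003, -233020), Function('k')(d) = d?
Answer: Rational(-151687219, 316) ≈ -4.8002e+5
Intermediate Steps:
I = -480023
Add(Function('k')(Mul(Add(-61, 12), Pow(Add(-255, -61), -1))), I) = Add(Mul(Add(-61, 12), Pow(Add(-255, -61), -1)), -480023) = Add(Mul(-49, Pow(-316, -1)), -480023) = Add(Mul(-49, Rational(-1, 316)), -480023) = Add(Rational(49, 316), -480023) = Rational(-151687219, 316)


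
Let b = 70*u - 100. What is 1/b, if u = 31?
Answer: 1/2070 ≈ 0.00048309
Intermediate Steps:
b = 2070 (b = 70*31 - 100 = 2170 - 100 = 2070)
1/b = 1/2070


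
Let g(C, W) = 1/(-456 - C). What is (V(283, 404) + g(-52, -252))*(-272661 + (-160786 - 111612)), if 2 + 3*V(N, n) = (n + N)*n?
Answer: -61116692231279/1212 ≈ -5.0426e+10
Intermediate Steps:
V(N, n) = -⅔ + n*(N + n)/3 (V(N, n) = -⅔ + ((n + N)*n)/3 = -⅔ + ((N + n)*n)/3 = -⅔ + (n*(N + n))/3 = -⅔ + n*(N + n)/3)
(V(283, 404) + g(-52, -252))*(-272661 + (-160786 - 111612)) = ((-⅔ + (⅓)*404² + (⅓)*283*404) - 1/(456 - 52))*(-272661 + (-160786 - 111612)) = ((-⅔ + (⅓)*163216 + 114332/3) - 1/404)*(-272661 - 272398) = ((-⅔ + 163216/3 + 114332/3) - 1*1/404)*(-545059) = (277546/3 - 1/404)*(-545059) = (112128581/1212)*(-545059) = -61116692231279/1212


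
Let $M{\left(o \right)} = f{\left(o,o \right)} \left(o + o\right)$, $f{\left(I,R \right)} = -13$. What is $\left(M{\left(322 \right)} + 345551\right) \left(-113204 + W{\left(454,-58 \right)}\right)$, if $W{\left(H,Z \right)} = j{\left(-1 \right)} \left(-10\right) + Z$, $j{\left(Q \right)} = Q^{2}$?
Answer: $-38192939688$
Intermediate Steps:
$W{\left(H,Z \right)} = -10 + Z$ ($W{\left(H,Z \right)} = \left(-1\right)^{2} \left(-10\right) + Z = 1 \left(-10\right) + Z = -10 + Z$)
$M{\left(o \right)} = - 26 o$ ($M{\left(o \right)} = - 13 \left(o + o\right) = - 13 \cdot 2 o = - 26 o$)
$\left(M{\left(322 \right)} + 345551\right) \left(-113204 + W{\left(454,-58 \right)}\right) = \left(\left(-26\right) 322 + 345551\right) \left(-113204 - 68\right) = \left(-8372 + 345551\right) \left(-113204 - 68\right) = 337179 \left(-113272\right) = -38192939688$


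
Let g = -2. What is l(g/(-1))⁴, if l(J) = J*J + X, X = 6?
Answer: 10000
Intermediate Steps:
l(J) = 6 + J² (l(J) = J*J + 6 = J² + 6 = 6 + J²)
l(g/(-1))⁴ = (6 + (-2/(-1))²)⁴ = (6 + (-2*(-1))²)⁴ = (6 + 2²)⁴ = (6 + 4)⁴ = 10⁴ = 10000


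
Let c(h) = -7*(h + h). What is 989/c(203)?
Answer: -989/2842 ≈ -0.34799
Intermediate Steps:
c(h) = -14*h
989/c(203) = 989/((-14*203)) = 989/(-2842) = 989*(-1/2842) = -989/2842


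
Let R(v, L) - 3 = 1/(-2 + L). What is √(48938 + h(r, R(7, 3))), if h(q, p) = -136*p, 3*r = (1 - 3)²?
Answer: √48394 ≈ 219.99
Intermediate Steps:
R(v, L) = 3 + 1/(-2 + L)
r = 4/3 (r = (1 - 3)²/3 = (⅓)*(-2)² = (⅓)*4 = 4/3 ≈ 1.3333)
√(48938 + h(r, R(7, 3))) = √(48938 - 136*(-5 + 3*3)/(-2 + 3)) = √(48938 - 136*(-5 + 9)/1) = √(48938 - 136*4) = √(48938 - 544) = √48394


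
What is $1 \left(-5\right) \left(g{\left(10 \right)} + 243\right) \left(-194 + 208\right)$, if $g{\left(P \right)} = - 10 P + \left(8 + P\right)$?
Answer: $-11270$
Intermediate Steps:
$g{\left(P \right)} = 8 - 9 P$
$1 \left(-5\right) \left(g{\left(10 \right)} + 243\right) \left(-194 + 208\right) = 1 \left(-5\right) \left(\left(8 - 90\right) + 243\right) \left(-194 + 208\right) = - 5 \left(\left(8 - 90\right) + 243\right) 14 = - 5 \left(-82 + 243\right) 14 = - 5 \cdot 161 \cdot 14 = \left(-5\right) 2254 = -11270$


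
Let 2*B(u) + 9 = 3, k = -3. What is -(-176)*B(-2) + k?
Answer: -531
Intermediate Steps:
B(u) = -3 (B(u) = -9/2 + (½)*3 = -9/2 + 3/2 = -3)
-(-176)*B(-2) + k = -(-176)*(-3) - 3 = -16*33 - 3 = -528 - 3 = -531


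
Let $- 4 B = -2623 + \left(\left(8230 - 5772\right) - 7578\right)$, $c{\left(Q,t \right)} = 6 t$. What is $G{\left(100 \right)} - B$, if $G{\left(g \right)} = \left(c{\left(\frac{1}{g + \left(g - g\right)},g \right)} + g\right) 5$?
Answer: $\frac{6257}{4} \approx 1564.3$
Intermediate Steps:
$B = \frac{7743}{4}$ ($B = - \frac{-2623 + \left(\left(8230 - 5772\right) - 7578\right)}{4} = - \frac{-2623 + \left(2458 - 7578\right)}{4} = - \frac{-2623 - 5120}{4} = \left(- \frac{1}{4}\right) \left(-7743\right) = \frac{7743}{4} \approx 1935.8$)
$G{\left(g \right)} = 35 g$ ($G{\left(g \right)} = \left(6 g + g\right) 5 = 7 g 5 = 35 g$)
$G{\left(100 \right)} - B = 35 \cdot 100 - \frac{7743}{4} = 3500 - \frac{7743}{4} = \frac{6257}{4}$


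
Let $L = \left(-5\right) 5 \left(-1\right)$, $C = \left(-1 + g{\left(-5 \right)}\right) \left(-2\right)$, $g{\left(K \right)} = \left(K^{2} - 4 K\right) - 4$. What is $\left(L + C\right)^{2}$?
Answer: $3025$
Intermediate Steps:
$g{\left(K \right)} = -4 + K^{2} - 4 K$
$C = -80$ ($C = \left(-1 - \left(-16 - 25\right)\right) \left(-2\right) = \left(-1 + \left(-4 + 25 + 20\right)\right) \left(-2\right) = \left(-1 + 41\right) \left(-2\right) = 40 \left(-2\right) = -80$)
$L = 25$ ($L = \left(-25\right) \left(-1\right) = 25$)
$\left(L + C\right)^{2} = \left(25 - 80\right)^{2} = \left(-55\right)^{2} = 3025$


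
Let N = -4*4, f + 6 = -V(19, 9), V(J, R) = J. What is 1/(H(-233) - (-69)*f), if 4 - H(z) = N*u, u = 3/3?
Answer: -1/1705 ≈ -0.00058651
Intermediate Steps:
f = -25 (f = -6 - 1*19 = -6 - 19 = -25)
u = 1 (u = 3*(⅓) = 1)
N = -16
H(z) = 20 (H(z) = 4 - (-16) = 4 - 1*(-16) = 4 + 16 = 20)
1/(H(-233) - (-69)*f) = 1/(20 - (-69)*(-25)) = 1/(20 - 1*1725) = 1/(20 - 1725) = 1/(-1705) = -1/1705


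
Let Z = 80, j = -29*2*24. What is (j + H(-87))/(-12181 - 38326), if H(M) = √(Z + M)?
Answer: 1392/50507 - I*√7/50507 ≈ 0.027561 - 5.2384e-5*I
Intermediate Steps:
j = -1392 (j = -58*24 = -1392)
H(M) = √(80 + M)
(j + H(-87))/(-12181 - 38326) = (-1392 + √(80 - 87))/(-12181 - 38326) = (-1392 + √(-7))/(-50507) = (-1392 + I*√7)*(-1/50507) = 1392/50507 - I*√7/50507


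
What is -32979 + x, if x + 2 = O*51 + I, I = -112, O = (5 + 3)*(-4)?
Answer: -34725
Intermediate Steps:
O = -32 (O = 8*(-4) = -32)
x = -1746 (x = -2 + (-32*51 - 112) = -2 + (-1632 - 112) = -2 - 1744 = -1746)
-32979 + x = -32979 - 1746 = -34725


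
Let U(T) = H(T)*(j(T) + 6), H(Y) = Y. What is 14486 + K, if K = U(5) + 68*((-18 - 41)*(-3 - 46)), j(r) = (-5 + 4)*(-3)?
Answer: 211119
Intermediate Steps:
j(r) = 3 (j(r) = -1*(-3) = 3)
U(T) = 9*T (U(T) = T*(3 + 6) = T*9 = 9*T)
K = 196633 (K = 9*5 + 68*((-18 - 41)*(-3 - 46)) = 45 + 68*(-59*(-49)) = 45 + 68*2891 = 45 + 196588 = 196633)
14486 + K = 14486 + 196633 = 211119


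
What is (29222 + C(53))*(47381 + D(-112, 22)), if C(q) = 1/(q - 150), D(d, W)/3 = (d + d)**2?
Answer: 560979591497/97 ≈ 5.7833e+9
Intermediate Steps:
D(d, W) = 12*d**2 (D(d, W) = 3*(d + d)**2 = 3*(2*d)**2 = 3*(4*d**2) = 12*d**2)
C(q) = 1/(-150 + q)
(29222 + C(53))*(47381 + D(-112, 22)) = (29222 + 1/(-150 + 53))*(47381 + 12*(-112)**2) = (29222 + 1/(-97))*(47381 + 12*12544) = (29222 - 1/97)*(47381 + 150528) = (2834533/97)*197909 = 560979591497/97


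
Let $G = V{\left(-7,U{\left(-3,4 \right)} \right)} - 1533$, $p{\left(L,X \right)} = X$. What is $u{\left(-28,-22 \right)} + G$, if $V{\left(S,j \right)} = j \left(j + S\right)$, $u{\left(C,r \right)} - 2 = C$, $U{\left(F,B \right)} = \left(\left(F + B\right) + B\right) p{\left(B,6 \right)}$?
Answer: $-869$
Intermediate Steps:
$U{\left(F,B \right)} = 6 F + 12 B$ ($U{\left(F,B \right)} = \left(\left(F + B\right) + B\right) 6 = \left(\left(B + F\right) + B\right) 6 = \left(F + 2 B\right) 6 = 6 F + 12 B$)
$u{\left(C,r \right)} = 2 + C$
$V{\left(S,j \right)} = j \left(S + j\right)$
$G = -843$ ($G = \left(6 \left(-3\right) + 12 \cdot 4\right) \left(-7 + \left(6 \left(-3\right) + 12 \cdot 4\right)\right) - 1533 = \left(-18 + 48\right) \left(-7 + \left(-18 + 48\right)\right) - 1533 = 30 \left(-7 + 30\right) - 1533 = 30 \cdot 23 - 1533 = 690 - 1533 = -843$)
$u{\left(-28,-22 \right)} + G = \left(2 - 28\right) - 843 = -26 - 843 = -869$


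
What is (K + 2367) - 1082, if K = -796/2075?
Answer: 2665579/2075 ≈ 1284.6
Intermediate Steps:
K = -796/2075 (K = -796*1/2075 = -796/2075 ≈ -0.38361)
(K + 2367) - 1082 = (-796/2075 + 2367) - 1082 = 4910729/2075 - 1082 = 2665579/2075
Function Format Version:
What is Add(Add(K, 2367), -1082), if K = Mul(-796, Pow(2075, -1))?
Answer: Rational(2665579, 2075) ≈ 1284.6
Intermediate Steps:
K = Rational(-796, 2075) (K = Mul(-796, Rational(1, 2075)) = Rational(-796, 2075) ≈ -0.38361)
Add(Add(K, 2367), -1082) = Add(Add(Rational(-796, 2075), 2367), -1082) = Add(Rational(4910729, 2075), -1082) = Rational(2665579, 2075)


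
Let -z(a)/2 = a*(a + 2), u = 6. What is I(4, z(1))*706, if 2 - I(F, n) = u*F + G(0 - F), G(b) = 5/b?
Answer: -29299/2 ≈ -14650.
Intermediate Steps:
z(a) = -2*a*(2 + a) (z(a) = -2*a*(a + 2) = -2*a*(2 + a))
I(F, n) = 2 - 6*F + 5/F (I(F, n) = 2 - (6*F + 5/(0 - F)) = 2 - (6*F + 5/((-F))) = 2 - (6*F + 5*(-1/F)) = 2 - (6*F - 5/F) = 2 - (-5/F + 6*F) = 2 + (-6*F + 5/F) = 2 - 6*F + 5/F)
I(4, z(1))*706 = (2 - 6*4 + 5/4)*706 = (2 - 24 + 5*(1/4))*706 = (2 - 24 + 5/4)*706 = -83/4*706 = -29299/2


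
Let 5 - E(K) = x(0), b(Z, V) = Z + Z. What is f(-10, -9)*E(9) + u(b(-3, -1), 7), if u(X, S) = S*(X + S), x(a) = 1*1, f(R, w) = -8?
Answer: -25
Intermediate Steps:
b(Z, V) = 2*Z
x(a) = 1
u(X, S) = S*(S + X)
E(K) = 4 (E(K) = 5 - 1*1 = 5 - 1 = 4)
f(-10, -9)*E(9) + u(b(-3, -1), 7) = -8*4 + 7*(7 + 2*(-3)) = -32 + 7*(7 - 6) = -32 + 7*1 = -32 + 7 = -25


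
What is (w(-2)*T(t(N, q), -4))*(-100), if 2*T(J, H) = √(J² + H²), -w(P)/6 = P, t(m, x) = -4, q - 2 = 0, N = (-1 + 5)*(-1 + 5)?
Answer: -2400*√2 ≈ -3394.1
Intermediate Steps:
N = 16 (N = 4*4 = 16)
q = 2 (q = 2 + 0 = 2)
w(P) = -6*P
T(J, H) = √(H² + J²)/2 (T(J, H) = √(J² + H²)/2 = √(H² + J²)/2)
(w(-2)*T(t(N, q), -4))*(-100) = ((-6*(-2))*(√((-4)² + (-4)²)/2))*(-100) = (12*(√(16 + 16)/2))*(-100) = (12*(√32/2))*(-100) = (12*((4*√2)/2))*(-100) = (12*(2*√2))*(-100) = (24*√2)*(-100) = -2400*√2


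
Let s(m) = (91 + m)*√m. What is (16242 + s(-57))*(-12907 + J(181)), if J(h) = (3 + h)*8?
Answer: -185727270 - 388790*I*√57 ≈ -1.8573e+8 - 2.9353e+6*I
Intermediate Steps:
J(h) = 24 + 8*h
s(m) = √m*(91 + m)
(16242 + s(-57))*(-12907 + J(181)) = (16242 + √(-57)*(91 - 57))*(-12907 + (24 + 8*181)) = (16242 + (I*√57)*34)*(-12907 + (24 + 1448)) = (16242 + 34*I*√57)*(-12907 + 1472) = (16242 + 34*I*√57)*(-11435) = -185727270 - 388790*I*√57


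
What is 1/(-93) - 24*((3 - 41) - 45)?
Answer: 185255/93 ≈ 1992.0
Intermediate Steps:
1/(-93) - 24*((3 - 41) - 45) = -1/93 - 24*(-38 - 45) = -1/93 - 24*(-83) = -1/93 + 1992 = 185255/93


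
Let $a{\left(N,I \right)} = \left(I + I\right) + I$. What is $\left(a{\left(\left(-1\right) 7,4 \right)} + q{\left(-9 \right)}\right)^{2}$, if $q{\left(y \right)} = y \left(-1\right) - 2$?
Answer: $361$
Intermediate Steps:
$a{\left(N,I \right)} = 3 I$ ($a{\left(N,I \right)} = 2 I + I = 3 I$)
$q{\left(y \right)} = -2 - y$ ($q{\left(y \right)} = - y - 2 = -2 - y$)
$\left(a{\left(\left(-1\right) 7,4 \right)} + q{\left(-9 \right)}\right)^{2} = \left(3 \cdot 4 - -7\right)^{2} = \left(12 + \left(-2 + 9\right)\right)^{2} = \left(12 + 7\right)^{2} = 19^{2} = 361$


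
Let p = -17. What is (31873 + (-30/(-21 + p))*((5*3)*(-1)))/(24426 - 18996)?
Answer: 302681/51585 ≈ 5.8676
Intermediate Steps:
(31873 + (-30/(-21 + p))*((5*3)*(-1)))/(24426 - 18996) = (31873 + (-30/(-21 - 17))*((5*3)*(-1)))/(24426 - 18996) = (31873 + (-30/(-38))*(15*(-1)))/5430 = (31873 - 1/38*(-30)*(-15))*(1/5430) = (31873 + (15/19)*(-15))*(1/5430) = (31873 - 225/19)*(1/5430) = (605362/19)*(1/5430) = 302681/51585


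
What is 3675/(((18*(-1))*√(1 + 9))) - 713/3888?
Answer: -713/3888 - 245*√10/12 ≈ -64.747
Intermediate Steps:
3675/(((18*(-1))*√(1 + 9))) - 713/3888 = 3675/((-18*√10)) - 713*1/3888 = 3675*(-√10/180) - 713/3888 = -245*√10/12 - 713/3888 = -713/3888 - 245*√10/12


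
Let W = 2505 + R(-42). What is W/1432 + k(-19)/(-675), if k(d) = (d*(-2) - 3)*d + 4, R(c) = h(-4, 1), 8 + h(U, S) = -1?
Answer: 328919/120825 ≈ 2.7223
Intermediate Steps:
h(U, S) = -9 (h(U, S) = -8 - 1 = -9)
R(c) = -9
k(d) = 4 + d*(-3 - 2*d) (k(d) = (-2*d - 3)*d + 4 = (-3 - 2*d)*d + 4 = d*(-3 - 2*d) + 4 = 4 + d*(-3 - 2*d))
W = 2496 (W = 2505 - 9 = 2496)
W/1432 + k(-19)/(-675) = 2496/1432 + (4 - 3*(-19) - 2*(-19)²)/(-675) = 2496*(1/1432) + (4 + 57 - 2*361)*(-1/675) = 312/179 + (4 + 57 - 722)*(-1/675) = 312/179 - 661*(-1/675) = 312/179 + 661/675 = 328919/120825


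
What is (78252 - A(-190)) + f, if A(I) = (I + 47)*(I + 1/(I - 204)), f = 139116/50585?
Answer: 1018136868229/19930490 ≈ 51084.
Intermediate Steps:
f = 139116/50585 (f = 139116*(1/50585) = 139116/50585 ≈ 2.7501)
A(I) = (47 + I)*(I + 1/(-204 + I))
(78252 - A(-190)) + f = (78252 - (47 + (-190)³ - 9587*(-190) - 157*(-190)²)/(-204 - 190)) + 139116/50585 = (78252 - (47 - 6859000 + 1821530 - 157*36100)/(-394)) + 139116/50585 = (78252 - (-1)*(47 - 6859000 + 1821530 - 5667700)/394) + 139116/50585 = (78252 - (-1)*(-10705123)/394) + 139116/50585 = (78252 - 1*10705123/394) + 139116/50585 = (78252 - 10705123/394) + 139116/50585 = 20126165/394 + 139116/50585 = 1018136868229/19930490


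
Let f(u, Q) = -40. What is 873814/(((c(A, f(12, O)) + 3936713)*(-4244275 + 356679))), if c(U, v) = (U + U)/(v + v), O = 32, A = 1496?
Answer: -2184535/38260510789644 ≈ -5.7096e-8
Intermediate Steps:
c(U, v) = U/v (c(U, v) = (2*U)/((2*v)) = (2*U)*(1/(2*v)) = U/v)
873814/(((c(A, f(12, O)) + 3936713)*(-4244275 + 356679))) = 873814/(((1496/(-40) + 3936713)*(-4244275 + 356679))) = 873814/(((1496*(-1/40) + 3936713)*(-3887596))) = 873814/(((-187/5 + 3936713)*(-3887596))) = 873814/(((19683378/5)*(-3887596))) = 873814/(-76521021579288/5) = 873814*(-5/76521021579288) = -2184535/38260510789644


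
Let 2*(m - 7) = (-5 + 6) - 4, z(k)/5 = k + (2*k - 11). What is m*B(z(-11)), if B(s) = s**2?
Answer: 266200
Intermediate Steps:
z(k) = -55 + 15*k (z(k) = 5*(k + (2*k - 11)) = 5*(k + (-11 + 2*k)) = 5*(-11 + 3*k) = -55 + 15*k)
m = 11/2 (m = 7 + ((-5 + 6) - 4)/2 = 7 + (1 - 4)/2 = 7 + (1/2)*(-3) = 7 - 3/2 = 11/2 ≈ 5.5000)
m*B(z(-11)) = 11*(-55 + 15*(-11))**2/2 = 11*(-55 - 165)**2/2 = (11/2)*(-220)**2 = (11/2)*48400 = 266200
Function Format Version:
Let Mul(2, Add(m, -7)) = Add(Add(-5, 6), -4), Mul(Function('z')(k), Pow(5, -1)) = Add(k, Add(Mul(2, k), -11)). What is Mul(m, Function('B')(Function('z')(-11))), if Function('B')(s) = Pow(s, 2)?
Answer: 266200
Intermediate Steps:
Function('z')(k) = Add(-55, Mul(15, k)) (Function('z')(k) = Mul(5, Add(k, Add(Mul(2, k), -11))) = Mul(5, Add(k, Add(-11, Mul(2, k)))) = Mul(5, Add(-11, Mul(3, k))) = Add(-55, Mul(15, k)))
m = Rational(11, 2) (m = Add(7, Mul(Rational(1, 2), Add(Add(-5, 6), -4))) = Add(7, Mul(Rational(1, 2), Add(1, -4))) = Add(7, Mul(Rational(1, 2), -3)) = Add(7, Rational(-3, 2)) = Rational(11, 2) ≈ 5.5000)
Mul(m, Function('B')(Function('z')(-11))) = Mul(Rational(11, 2), Pow(Add(-55, Mul(15, -11)), 2)) = Mul(Rational(11, 2), Pow(Add(-55, -165), 2)) = Mul(Rational(11, 2), Pow(-220, 2)) = Mul(Rational(11, 2), 48400) = 266200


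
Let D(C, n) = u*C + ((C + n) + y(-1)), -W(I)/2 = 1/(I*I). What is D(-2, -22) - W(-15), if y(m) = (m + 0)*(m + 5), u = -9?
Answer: -2248/225 ≈ -9.9911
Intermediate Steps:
y(m) = m*(5 + m)
W(I) = -2/I² (W(I) = -2/(I*I) = -2/I²)
D(C, n) = -4 + n - 8*C (D(C, n) = -9*C + ((C + n) - (5 - 1)) = -9*C + ((C + n) - 1*4) = -9*C + ((C + n) - 4) = -9*C + (-4 + C + n) = -4 + n - 8*C)
D(-2, -22) - W(-15) = (-4 - 22 - 8*(-2)) - (-2)/(-15)² = (-4 - 22 + 16) - (-2)/225 = -10 - 1*(-2/225) = -10 + 2/225 = -2248/225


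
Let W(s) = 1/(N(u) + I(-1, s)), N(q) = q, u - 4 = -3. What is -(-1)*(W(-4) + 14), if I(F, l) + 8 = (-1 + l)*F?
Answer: 27/2 ≈ 13.500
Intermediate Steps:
u = 1 (u = 4 - 3 = 1)
I(F, l) = -8 + F*(-1 + l) (I(F, l) = -8 + (-1 + l)*F = -8 + F*(-1 + l))
W(s) = 1/(-6 - s) (W(s) = 1/(1 + (-8 - 1*(-1) - s)) = 1/(1 + (-8 + 1 - s)) = 1/(1 + (-7 - s)) = 1/(-6 - s))
-(-1)*(W(-4) + 14) = -(-1)*(-1/(6 - 4) + 14) = -(-1)*(-1/2 + 14) = -(-1)*(-1*½ + 14) = -(-1)*(-½ + 14) = -(-1)*27/2 = -1*(-27/2) = 27/2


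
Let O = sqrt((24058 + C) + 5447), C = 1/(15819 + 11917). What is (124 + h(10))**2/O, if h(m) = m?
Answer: 35912*sqrt(5674443622054)/818350681 ≈ 104.54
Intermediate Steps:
C = 1/27736 ≈ 3.6054e-5
O = sqrt(5674443622054)/13868 (O = sqrt((24058 + 1/27736) + 5447) = sqrt(667272689/27736 + 5447) = sqrt(818350681/27736) = sqrt(5674443622054)/13868 ≈ 171.77)
(124 + h(10))**2/O = (124 + 10)**2/((sqrt(5674443622054)/13868)) = 134**2*(2*sqrt(5674443622054)/818350681) = 17956*(2*sqrt(5674443622054)/818350681) = 35912*sqrt(5674443622054)/818350681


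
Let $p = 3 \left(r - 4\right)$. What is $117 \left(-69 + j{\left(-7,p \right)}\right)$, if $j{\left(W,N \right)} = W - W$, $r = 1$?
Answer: $-8073$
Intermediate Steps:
$p = -9$ ($p = 3 \left(1 - 4\right) = 3 \left(-3\right) = -9$)
$j{\left(W,N \right)} = 0$
$117 \left(-69 + j{\left(-7,p \right)}\right) = 117 \left(-69 + 0\right) = 117 \left(-69\right) = -8073$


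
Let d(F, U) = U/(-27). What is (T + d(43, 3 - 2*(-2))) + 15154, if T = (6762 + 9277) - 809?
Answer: 820361/27 ≈ 30384.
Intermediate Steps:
d(F, U) = -U/27 (d(F, U) = U*(-1/27) = -U/27)
T = 15230 (T = 16039 - 809 = 15230)
(T + d(43, 3 - 2*(-2))) + 15154 = (15230 - (3 - 2*(-2))/27) + 15154 = (15230 - (3 + 4)/27) + 15154 = (15230 - 1/27*7) + 15154 = (15230 - 7/27) + 15154 = 411203/27 + 15154 = 820361/27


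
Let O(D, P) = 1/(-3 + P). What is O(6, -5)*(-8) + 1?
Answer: 2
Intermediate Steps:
O(6, -5)*(-8) + 1 = -8/(-3 - 5) + 1 = -8/(-8) + 1 = -⅛*(-8) + 1 = 1 + 1 = 2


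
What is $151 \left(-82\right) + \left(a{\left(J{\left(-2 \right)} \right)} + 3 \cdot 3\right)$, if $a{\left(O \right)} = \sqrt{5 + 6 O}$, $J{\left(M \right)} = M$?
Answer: $-12373 + i \sqrt{7} \approx -12373.0 + 2.6458 i$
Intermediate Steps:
$151 \left(-82\right) + \left(a{\left(J{\left(-2 \right)} \right)} + 3 \cdot 3\right) = 151 \left(-82\right) + \left(\sqrt{5 + 6 \left(-2\right)} + 3 \cdot 3\right) = -12382 + \left(\sqrt{5 - 12} + 9\right) = -12382 + \left(\sqrt{-7} + 9\right) = -12382 + \left(i \sqrt{7} + 9\right) = -12382 + \left(9 + i \sqrt{7}\right) = -12373 + i \sqrt{7}$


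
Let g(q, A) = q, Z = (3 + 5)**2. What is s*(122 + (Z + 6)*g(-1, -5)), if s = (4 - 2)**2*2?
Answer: 416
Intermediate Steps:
Z = 64 (Z = 8**2 = 64)
s = 8 (s = 2**2*2 = 4*2 = 8)
s*(122 + (Z + 6)*g(-1, -5)) = 8*(122 + (64 + 6)*(-1)) = 8*(122 + 70*(-1)) = 8*(122 - 70) = 8*52 = 416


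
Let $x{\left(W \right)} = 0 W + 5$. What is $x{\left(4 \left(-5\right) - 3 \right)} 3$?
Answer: $15$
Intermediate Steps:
$x{\left(W \right)} = 5$ ($x{\left(W \right)} = 0 + 5 = 5$)
$x{\left(4 \left(-5\right) - 3 \right)} 3 = 5 \cdot 3 = 15$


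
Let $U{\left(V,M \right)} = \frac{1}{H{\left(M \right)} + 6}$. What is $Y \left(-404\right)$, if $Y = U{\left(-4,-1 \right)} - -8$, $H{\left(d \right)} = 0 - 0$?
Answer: $- \frac{9898}{3} \approx -3299.3$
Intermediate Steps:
$H{\left(d \right)} = 0$ ($H{\left(d \right)} = 0 + 0 = 0$)
$U{\left(V,M \right)} = \frac{1}{6}$ ($U{\left(V,M \right)} = \frac{1}{0 + 6} = \frac{1}{6}$)
$Y = \frac{49}{6}$ ($Y = \frac{1}{6} - -8 = \frac{1}{6} + 8 = \frac{49}{6} \approx 8.1667$)
$Y \left(-404\right) = \frac{49}{6} \left(-404\right) = - \frac{9898}{3}$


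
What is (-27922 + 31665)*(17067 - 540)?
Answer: 61860561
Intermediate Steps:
(-27922 + 31665)*(17067 - 540) = 3743*16527 = 61860561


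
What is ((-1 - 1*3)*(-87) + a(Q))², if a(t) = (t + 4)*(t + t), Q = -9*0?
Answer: 121104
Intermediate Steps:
Q = 0
a(t) = 2*t*(4 + t) (a(t) = (4 + t)*(2*t) = 2*t*(4 + t))
((-1 - 1*3)*(-87) + a(Q))² = ((-1 - 1*3)*(-87) + 2*0*(4 + 0))² = ((-1 - 3)*(-87) + 2*0*4)² = (-4*(-87) + 0)² = (348 + 0)² = 348² = 121104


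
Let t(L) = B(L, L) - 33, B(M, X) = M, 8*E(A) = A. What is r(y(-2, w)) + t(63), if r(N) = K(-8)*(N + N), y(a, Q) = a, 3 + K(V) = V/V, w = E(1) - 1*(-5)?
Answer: 38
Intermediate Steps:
E(A) = A/8
w = 41/8 (w = (1/8)*1 - 1*(-5) = 1/8 + 5 = 41/8 ≈ 5.1250)
K(V) = -2 (K(V) = -3 + V/V = -3 + 1 = -2)
t(L) = -33 + L (t(L) = L - 33 = -33 + L)
r(N) = -4*N (r(N) = -2*(N + N) = -4*N)
r(y(-2, w)) + t(63) = -4*(-2) + (-33 + 63) = 8 + 30 = 38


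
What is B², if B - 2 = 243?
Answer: 60025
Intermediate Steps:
B = 245 (B = 2 + 243 = 245)
B² = 245² = 60025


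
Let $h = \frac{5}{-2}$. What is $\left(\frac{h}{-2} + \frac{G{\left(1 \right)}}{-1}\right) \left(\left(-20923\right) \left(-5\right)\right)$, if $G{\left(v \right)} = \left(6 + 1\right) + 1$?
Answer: $- \frac{2824605}{4} \approx -7.0615 \cdot 10^{5}$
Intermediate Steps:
$h = - \frac{5}{2}$ ($h = 5 \left(- \frac{1}{2}\right) = - \frac{5}{2} \approx -2.5$)
$G{\left(v \right)} = 8$ ($G{\left(v \right)} = 7 + 1 = 8$)
$\left(\frac{h}{-2} + \frac{G{\left(1 \right)}}{-1}\right) \left(\left(-20923\right) \left(-5\right)\right) = \left(- \frac{5}{2 \left(-2\right)} + \frac{8}{-1}\right) \left(\left(-20923\right) \left(-5\right)\right) = \left(\left(- \frac{5}{2}\right) \left(- \frac{1}{2}\right) + 8 \left(-1\right)\right) 104615 = \left(\frac{5}{4} - 8\right) 104615 = \left(- \frac{27}{4}\right) 104615 = - \frac{2824605}{4}$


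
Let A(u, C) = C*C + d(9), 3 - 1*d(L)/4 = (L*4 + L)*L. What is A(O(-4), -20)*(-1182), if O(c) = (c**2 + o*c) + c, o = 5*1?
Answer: 1427856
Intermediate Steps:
o = 5
d(L) = 12 - 20*L**2 (d(L) = 12 - 4*(L*4 + L)*L = 12 - 4*(4*L + L)*L = 12 - 4*5*L*L = 12 - 20*L**2)
O(c) = c**2 + 6*c (O(c) = (c**2 + 5*c) + c = c**2 + 6*c)
A(u, C) = -1608 + C**2 (A(u, C) = C*C + (12 - 20*9**2) = C**2 + (12 - 20*81) = C**2 + (12 - 1620) = C**2 - 1608 = -1608 + C**2)
A(O(-4), -20)*(-1182) = (-1608 + (-20)**2)*(-1182) = (-1608 + 400)*(-1182) = -1208*(-1182) = 1427856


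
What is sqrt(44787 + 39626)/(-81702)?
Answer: -sqrt(84413)/81702 ≈ -0.0035561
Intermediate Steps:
sqrt(44787 + 39626)/(-81702) = sqrt(84413)*(-1/81702) = -sqrt(84413)/81702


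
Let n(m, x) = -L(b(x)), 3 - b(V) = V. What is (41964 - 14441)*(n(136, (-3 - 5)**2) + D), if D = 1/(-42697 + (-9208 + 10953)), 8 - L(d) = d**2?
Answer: 4185003572325/40952 ≈ 1.0219e+8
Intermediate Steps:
b(V) = 3 - V
L(d) = 8 - d**2
n(m, x) = -8 + (3 - x)**2 (n(m, x) = -(8 - (3 - x)**2) = -8 + (3 - x)**2)
D = -1/40952 (D = 1/(-42697 + 1745) = 1/(-40952) = -1/40952 ≈ -2.4419e-5)
(41964 - 14441)*(n(136, (-3 - 5)**2) + D) = (41964 - 14441)*((-8 + (-3 + (-3 - 5)**2)**2) - 1/40952) = 27523*((-8 + (-3 + (-8)**2)**2) - 1/40952) = 27523*((-8 + (-3 + 64)**2) - 1/40952) = 27523*((-8 + 61**2) - 1/40952) = 27523*((-8 + 3721) - 1/40952) = 27523*(3713 - 1/40952) = 27523*(152054775/40952) = 4185003572325/40952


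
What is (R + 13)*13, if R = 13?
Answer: 338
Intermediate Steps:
(R + 13)*13 = (13 + 13)*13 = 26*13 = 338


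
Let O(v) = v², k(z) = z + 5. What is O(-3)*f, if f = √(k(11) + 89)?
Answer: 9*√105 ≈ 92.223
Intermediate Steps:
k(z) = 5 + z
f = √105 (f = √((5 + 11) + 89) = √(16 + 89) = √105 ≈ 10.247)
O(-3)*f = (-3)²*√105 = 9*√105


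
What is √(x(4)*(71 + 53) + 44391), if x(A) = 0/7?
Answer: √44391 ≈ 210.69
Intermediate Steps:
x(A) = 0 (x(A) = 0*(⅐) = 0)
√(x(4)*(71 + 53) + 44391) = √(0*(71 + 53) + 44391) = √(0*124 + 44391) = √(0 + 44391) = √44391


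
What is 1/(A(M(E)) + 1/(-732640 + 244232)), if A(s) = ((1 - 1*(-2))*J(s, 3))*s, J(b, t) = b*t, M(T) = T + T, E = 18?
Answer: 488408/5696790911 ≈ 8.5734e-5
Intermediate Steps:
M(T) = 2*T
A(s) = 9*s² (A(s) = ((1 - 1*(-2))*(s*3))*s = ((1 + 2)*(3*s))*s = (3*(3*s))*s = (9*s)*s = 9*s²)
1/(A(M(E)) + 1/(-732640 + 244232)) = 1/(9*(2*18)² + 1/(-732640 + 244232)) = 1/(9*36² + 1/(-488408)) = 1/(9*1296 - 1/488408) = 1/(11664 - 1/488408) = 1/(5696790911/488408) = 488408/5696790911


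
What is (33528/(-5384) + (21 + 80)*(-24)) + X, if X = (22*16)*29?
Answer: 5234441/673 ≈ 7777.8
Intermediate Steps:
X = 10208 (X = 352*29 = 10208)
(33528/(-5384) + (21 + 80)*(-24)) + X = (33528/(-5384) + (21 + 80)*(-24)) + 10208 = (33528*(-1/5384) + 101*(-24)) + 10208 = (-4191/673 - 2424) + 10208 = -1635543/673 + 10208 = 5234441/673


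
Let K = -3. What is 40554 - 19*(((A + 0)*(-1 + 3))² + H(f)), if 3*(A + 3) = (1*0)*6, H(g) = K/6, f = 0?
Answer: 79759/2 ≈ 39880.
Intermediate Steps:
H(g) = -½ (H(g) = -3/6 = -3*⅙ = -½)
A = -3 (A = -3 + ((1*0)*6)/3 = -3 + (0*6)/3 = -3 + (⅓)*0 = -3 + 0 = -3)
40554 - 19*(((A + 0)*(-1 + 3))² + H(f)) = 40554 - 19*(((-3 + 0)*(-1 + 3))² - ½) = 40554 - 19*((-3*2)² - ½) = 40554 - 19*((-6)² - ½) = 40554 - 19*(36 - ½) = 40554 - 19*71/2 = 40554 - 1349/2 = 79759/2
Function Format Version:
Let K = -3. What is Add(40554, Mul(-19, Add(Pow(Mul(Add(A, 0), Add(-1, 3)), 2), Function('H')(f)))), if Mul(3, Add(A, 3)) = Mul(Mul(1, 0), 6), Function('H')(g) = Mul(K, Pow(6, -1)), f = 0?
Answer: Rational(79759, 2) ≈ 39880.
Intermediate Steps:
Function('H')(g) = Rational(-1, 2) (Function('H')(g) = Mul(-3, Pow(6, -1)) = Mul(-3, Rational(1, 6)) = Rational(-1, 2))
A = -3 (A = Add(-3, Mul(Rational(1, 3), Mul(Mul(1, 0), 6))) = Add(-3, Mul(Rational(1, 3), Mul(0, 6))) = Add(-3, Mul(Rational(1, 3), 0)) = Add(-3, 0) = -3)
Add(40554, Mul(-19, Add(Pow(Mul(Add(A, 0), Add(-1, 3)), 2), Function('H')(f)))) = Add(40554, Mul(-19, Add(Pow(Mul(Add(-3, 0), Add(-1, 3)), 2), Rational(-1, 2)))) = Add(40554, Mul(-19, Add(Pow(Mul(-3, 2), 2), Rational(-1, 2)))) = Add(40554, Mul(-19, Add(Pow(-6, 2), Rational(-1, 2)))) = Add(40554, Mul(-19, Add(36, Rational(-1, 2)))) = Add(40554, Mul(-19, Rational(71, 2))) = Add(40554, Rational(-1349, 2)) = Rational(79759, 2)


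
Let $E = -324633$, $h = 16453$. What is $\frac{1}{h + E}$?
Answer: $- \frac{1}{308180} \approx -3.2449 \cdot 10^{-6}$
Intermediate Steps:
$\frac{1}{h + E} = \frac{1}{16453 - 324633} = \frac{1}{-308180} = - \frac{1}{308180}$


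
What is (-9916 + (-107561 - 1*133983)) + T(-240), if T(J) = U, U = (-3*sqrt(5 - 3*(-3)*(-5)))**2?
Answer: -251820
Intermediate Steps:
U = -360 (U = (-3*sqrt(5 + 9*(-5)))**2 = (-3*sqrt(5 - 45))**2 = (-6*I*sqrt(10))**2 = -360)
T(J) = -360
(-9916 + (-107561 - 1*133983)) + T(-240) = (-9916 + (-107561 - 1*133983)) - 360 = (-9916 + (-107561 - 133983)) - 360 = (-9916 - 241544) - 360 = -251460 - 360 = -251820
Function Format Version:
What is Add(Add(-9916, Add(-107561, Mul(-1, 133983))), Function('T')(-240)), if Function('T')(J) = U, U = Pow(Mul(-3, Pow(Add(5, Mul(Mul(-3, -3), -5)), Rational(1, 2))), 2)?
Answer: -251820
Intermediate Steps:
U = -360 (U = Pow(Mul(-3, Pow(Add(5, Mul(9, -5)), Rational(1, 2))), 2) = Pow(Mul(-3, Pow(Add(5, -45), Rational(1, 2))), 2) = Pow(Mul(-3, Pow(-40, Rational(1, 2))), 2) = Pow(Mul(-3, Mul(2, I, Pow(10, Rational(1, 2)))), 2) = Pow(Mul(-6, I, Pow(10, Rational(1, 2))), 2) = -360)
Function('T')(J) = -360
Add(Add(-9916, Add(-107561, Mul(-1, 133983))), Function('T')(-240)) = Add(Add(-9916, Add(-107561, Mul(-1, 133983))), -360) = Add(Add(-9916, Add(-107561, -133983)), -360) = Add(Add(-9916, -241544), -360) = Add(-251460, -360) = -251820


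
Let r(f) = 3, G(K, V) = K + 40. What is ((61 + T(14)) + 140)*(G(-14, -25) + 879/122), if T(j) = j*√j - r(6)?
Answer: 401049/61 + 28357*√14/61 ≈ 8314.0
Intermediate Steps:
G(K, V) = 40 + K
T(j) = -3 + j^(3/2) (T(j) = j*√j - 1*3 = j^(3/2) - 3 = -3 + j^(3/2))
((61 + T(14)) + 140)*(G(-14, -25) + 879/122) = ((61 + (-3 + 14^(3/2))) + 140)*((40 - 14) + 879/122) = ((61 + (-3 + 14*√14)) + 140)*(26 + 879*(1/122)) = ((58 + 14*√14) + 140)*(26 + 879/122) = (198 + 14*√14)*(4051/122) = 401049/61 + 28357*√14/61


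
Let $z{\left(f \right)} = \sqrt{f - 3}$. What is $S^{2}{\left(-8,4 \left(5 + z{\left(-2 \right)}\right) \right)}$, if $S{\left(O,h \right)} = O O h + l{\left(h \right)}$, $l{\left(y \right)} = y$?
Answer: $1352000 + 676000 i \sqrt{5} \approx 1.352 \cdot 10^{6} + 1.5116 \cdot 10^{6} i$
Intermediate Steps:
$z{\left(f \right)} = \sqrt{-3 + f}$
$S{\left(O,h \right)} = h + h O^{2}$ ($S{\left(O,h \right)} = O O h + h = O^{2} h + h = h O^{2} + h = h + h O^{2}$)
$S^{2}{\left(-8,4 \left(5 + z{\left(-2 \right)}\right) \right)} = \left(4 \left(5 + \sqrt{-3 - 2}\right) \left(1 + \left(-8\right)^{2}\right)\right)^{2} = \left(4 \left(5 + \sqrt{-5}\right) \left(1 + 64\right)\right)^{2} = \left(4 \left(5 + i \sqrt{5}\right) 65\right)^{2} = \left(\left(20 + 4 i \sqrt{5}\right) 65\right)^{2} = \left(1300 + 260 i \sqrt{5}\right)^{2}$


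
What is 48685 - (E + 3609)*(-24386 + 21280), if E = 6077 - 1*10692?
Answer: -3075951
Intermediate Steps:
E = -4615 (E = 6077 - 10692 = -4615)
48685 - (E + 3609)*(-24386 + 21280) = 48685 - (-4615 + 3609)*(-24386 + 21280) = 48685 - (-1006)*(-3106) = 48685 - 1*3124636 = 48685 - 3124636 = -3075951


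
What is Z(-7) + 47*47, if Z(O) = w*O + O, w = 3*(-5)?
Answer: 2307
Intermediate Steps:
w = -15
Z(O) = -14*O (Z(O) = -15*O + O = -14*O)
Z(-7) + 47*47 = -14*(-7) + 47*47 = 98 + 2209 = 2307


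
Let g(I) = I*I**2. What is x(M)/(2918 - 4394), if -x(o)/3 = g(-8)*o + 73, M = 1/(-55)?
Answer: 1509/9020 ≈ 0.16729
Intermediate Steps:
g(I) = I**3
M = -1/55 ≈ -0.018182
x(o) = -219 + 1536*o (x(o) = -3*((-8)**3*o + 73) = -3*(-512*o + 73) = -3*(73 - 512*o) = -219 + 1536*o)
x(M)/(2918 - 4394) = (-219 + 1536*(-1/55))/(2918 - 4394) = (-219 - 1536/55)/(-1476) = -13581/55*(-1/1476) = 1509/9020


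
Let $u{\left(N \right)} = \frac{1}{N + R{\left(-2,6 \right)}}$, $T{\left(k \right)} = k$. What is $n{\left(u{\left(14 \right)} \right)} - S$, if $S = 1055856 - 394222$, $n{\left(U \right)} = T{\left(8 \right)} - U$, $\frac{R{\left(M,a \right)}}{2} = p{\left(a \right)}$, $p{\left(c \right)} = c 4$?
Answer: $- \frac{41020813}{62} \approx -6.6163 \cdot 10^{5}$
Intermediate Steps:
$p{\left(c \right)} = 4 c$
$R{\left(M,a \right)} = 8 a$ ($R{\left(M,a \right)} = 2 \cdot 4 a = 8 a$)
$u{\left(N \right)} = \frac{1}{48 + N}$ ($u{\left(N \right)} = \frac{1}{N + 8 \cdot 6} = \frac{1}{N + 48} = \frac{1}{48 + N}$)
$n{\left(U \right)} = 8 - U$
$S = 661634$ ($S = 1055856 - 394222 = 661634$)
$n{\left(u{\left(14 \right)} \right)} - S = \left(8 - \frac{1}{48 + 14}\right) - 661634 = \left(8 - \frac{1}{62}\right) - 661634 = \frac{495}{62} - 661634 = - \frac{41020813}{62}$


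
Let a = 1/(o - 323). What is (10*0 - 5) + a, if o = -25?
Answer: -1741/348 ≈ -5.0029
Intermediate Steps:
a = -1/348 (a = 1/(-25 - 323) = 1/(-348) = -1/348 ≈ -0.0028736)
(10*0 - 5) + a = (10*0 - 5) - 1/348 = (0 - 5) - 1/348 = -5 - 1/348 = -1741/348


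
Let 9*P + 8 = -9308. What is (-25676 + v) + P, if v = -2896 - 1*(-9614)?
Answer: -179938/9 ≈ -19993.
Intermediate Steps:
P = -9316/9 (P = -8/9 + (⅑)*(-9308) = -8/9 - 9308/9 = -9316/9 ≈ -1035.1)
v = 6718 (v = -2896 + 9614 = 6718)
(-25676 + v) + P = (-25676 + 6718) - 9316/9 = -18958 - 9316/9 = -179938/9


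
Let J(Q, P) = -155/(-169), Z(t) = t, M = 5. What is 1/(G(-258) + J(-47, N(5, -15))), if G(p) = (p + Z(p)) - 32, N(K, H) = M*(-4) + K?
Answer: -169/92457 ≈ -0.0018279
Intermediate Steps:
N(K, H) = -20 + K (N(K, H) = 5*(-4) + K = -20 + K)
G(p) = -32 + 2*p (G(p) = (p + p) - 32 = 2*p - 32 = -32 + 2*p)
J(Q, P) = 155/169 (J(Q, P) = -155*(-1/169) = 155/169)
1/(G(-258) + J(-47, N(5, -15))) = 1/((-32 + 2*(-258)) + 155/169) = 1/((-32 - 516) + 155/169) = 1/(-548 + 155/169) = 1/(-92457/169) = -169/92457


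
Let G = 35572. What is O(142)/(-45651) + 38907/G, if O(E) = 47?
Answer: 1774471573/1623897372 ≈ 1.0927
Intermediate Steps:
O(142)/(-45651) + 38907/G = 47/(-45651) + 38907/35572 = 47*(-1/45651) + 38907*(1/35572) = -47/45651 + 38907/35572 = 1774471573/1623897372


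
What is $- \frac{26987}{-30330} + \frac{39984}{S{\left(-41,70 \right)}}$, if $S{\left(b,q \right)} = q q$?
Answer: $\frac{1372399}{151650} \approx 9.0498$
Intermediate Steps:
$S{\left(b,q \right)} = q^{2}$
$- \frac{26987}{-30330} + \frac{39984}{S{\left(-41,70 \right)}} = - \frac{26987}{-30330} + \frac{39984}{70^{2}} = \left(-26987\right) \left(- \frac{1}{30330}\right) + \frac{39984}{4900} = \frac{26987}{30330} + 39984 \cdot \frac{1}{4900} = \frac{26987}{30330} + \frac{204}{25} = \frac{1372399}{151650}$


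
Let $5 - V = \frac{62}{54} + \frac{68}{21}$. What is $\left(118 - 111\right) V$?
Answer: $\frac{116}{27} \approx 4.2963$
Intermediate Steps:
$V = \frac{116}{189}$ ($V = 5 - \left(\frac{62}{54} + \frac{68}{21}\right) = 5 - \left(62 \cdot \frac{1}{54} + 68 \cdot \frac{1}{21}\right) = 5 - \left(\frac{31}{27} + \frac{68}{21}\right) = 5 - \frac{829}{189} = \frac{116}{189} \approx 0.61376$)
$\left(118 - 111\right) V = \left(118 - 111\right) \frac{116}{189} = 7 \cdot \frac{116}{189} = \frac{116}{27}$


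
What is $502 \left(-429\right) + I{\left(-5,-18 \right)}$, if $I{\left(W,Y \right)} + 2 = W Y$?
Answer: $-215270$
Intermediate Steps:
$I{\left(W,Y \right)} = -2 + W Y$
$502 \left(-429\right) + I{\left(-5,-18 \right)} = 502 \left(-429\right) - -88 = -215358 + \left(-2 + 90\right) = -215358 + 88 = -215270$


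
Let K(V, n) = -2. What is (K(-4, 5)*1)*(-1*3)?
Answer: 6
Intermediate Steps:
(K(-4, 5)*1)*(-1*3) = (-2*1)*(-1*3) = -2*(-3) = 6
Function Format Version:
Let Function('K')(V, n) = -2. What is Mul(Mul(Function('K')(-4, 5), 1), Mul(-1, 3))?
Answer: 6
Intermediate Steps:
Mul(Mul(Function('K')(-4, 5), 1), Mul(-1, 3)) = Mul(Mul(-2, 1), Mul(-1, 3)) = Mul(-2, -3) = 6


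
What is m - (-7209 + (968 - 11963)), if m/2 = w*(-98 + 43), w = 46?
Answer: 13144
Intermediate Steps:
m = -5060 (m = 2*(46*(-98 + 43)) = 2*(46*(-55)) = 2*(-2530) = -5060)
m - (-7209 + (968 - 11963)) = -5060 - (-7209 + (968 - 11963)) = -5060 - (-7209 - 10995) = -5060 - 1*(-18204) = -5060 + 18204 = 13144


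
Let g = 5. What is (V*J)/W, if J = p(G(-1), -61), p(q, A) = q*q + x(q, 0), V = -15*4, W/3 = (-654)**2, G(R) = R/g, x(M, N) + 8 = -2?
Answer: 83/178215 ≈ 0.00046573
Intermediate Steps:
x(M, N) = -10 (x(M, N) = -8 - 2 = -10)
G(R) = R/5
W = 1283148 (W = 3*(-654)**2 = 3*427716 = 1283148)
V = -60
p(q, A) = -10 + q**2 (p(q, A) = q*q - 10 = q**2 - 10 = -10 + q**2)
J = -249/25 (J = -10 + ((1/5)*(-1))**2 = -10 + (-1/5)**2 = -10 + 1/25 = -249/25 ≈ -9.9600)
(V*J)/W = -60*(-249/25)/1283148 = (2988/5)*(1/1283148) = 83/178215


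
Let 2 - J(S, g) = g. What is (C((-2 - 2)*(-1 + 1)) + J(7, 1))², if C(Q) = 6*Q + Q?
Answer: 1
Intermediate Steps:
C(Q) = 7*Q
J(S, g) = 2 - g
(C((-2 - 2)*(-1 + 1)) + J(7, 1))² = (7*((-2 - 2)*(-1 + 1)) + (2 - 1*1))² = (7*(-4*0) + (2 - 1))² = (7*0 + 1)² = (0 + 1)² = 1² = 1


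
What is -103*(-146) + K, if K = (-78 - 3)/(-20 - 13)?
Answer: 165445/11 ≈ 15040.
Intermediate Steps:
K = 27/11 (K = -81/(-33) = -81*(-1/33) = 27/11 ≈ 2.4545)
-103*(-146) + K = -103*(-146) + 27/11 = 15038 + 27/11 = 165445/11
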